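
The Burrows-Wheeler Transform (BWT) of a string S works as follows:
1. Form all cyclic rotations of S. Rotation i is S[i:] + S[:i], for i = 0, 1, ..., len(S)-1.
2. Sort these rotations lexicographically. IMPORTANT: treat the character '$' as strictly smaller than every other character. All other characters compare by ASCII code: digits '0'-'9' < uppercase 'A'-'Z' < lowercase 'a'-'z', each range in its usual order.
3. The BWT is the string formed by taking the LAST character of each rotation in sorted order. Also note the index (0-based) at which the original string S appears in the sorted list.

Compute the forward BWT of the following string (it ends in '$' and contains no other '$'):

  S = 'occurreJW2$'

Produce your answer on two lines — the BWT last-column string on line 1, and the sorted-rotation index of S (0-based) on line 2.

All 11 rotations (rotation i = S[i:]+S[:i]):
  rot[0] = occurreJW2$
  rot[1] = ccurreJW2$o
  rot[2] = curreJW2$oc
  rot[3] = urreJW2$occ
  rot[4] = rreJW2$occu
  rot[5] = reJW2$occur
  rot[6] = eJW2$occurr
  rot[7] = JW2$occurre
  rot[8] = W2$occurreJ
  rot[9] = 2$occurreJW
  rot[10] = $occurreJW2
Sorted (with $ < everything):
  sorted[0] = $occurreJW2  (last char: '2')
  sorted[1] = 2$occurreJW  (last char: 'W')
  sorted[2] = JW2$occurre  (last char: 'e')
  sorted[3] = W2$occurreJ  (last char: 'J')
  sorted[4] = ccurreJW2$o  (last char: 'o')
  sorted[5] = curreJW2$oc  (last char: 'c')
  sorted[6] = eJW2$occurr  (last char: 'r')
  sorted[7] = occurreJW2$  (last char: '$')
  sorted[8] = reJW2$occur  (last char: 'r')
  sorted[9] = rreJW2$occu  (last char: 'u')
  sorted[10] = urreJW2$occ  (last char: 'c')
Last column: 2WeJocr$ruc
Original string S is at sorted index 7

Answer: 2WeJocr$ruc
7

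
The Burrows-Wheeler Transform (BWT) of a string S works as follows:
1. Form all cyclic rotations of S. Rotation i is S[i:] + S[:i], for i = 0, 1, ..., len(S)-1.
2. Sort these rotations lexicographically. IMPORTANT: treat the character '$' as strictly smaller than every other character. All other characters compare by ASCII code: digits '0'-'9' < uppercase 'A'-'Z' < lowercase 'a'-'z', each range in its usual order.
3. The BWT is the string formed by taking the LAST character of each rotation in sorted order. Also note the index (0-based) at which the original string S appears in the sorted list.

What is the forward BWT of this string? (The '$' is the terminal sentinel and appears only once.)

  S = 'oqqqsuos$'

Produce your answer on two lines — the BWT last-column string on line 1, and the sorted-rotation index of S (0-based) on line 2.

All 9 rotations (rotation i = S[i:]+S[:i]):
  rot[0] = oqqqsuos$
  rot[1] = qqqsuos$o
  rot[2] = qqsuos$oq
  rot[3] = qsuos$oqq
  rot[4] = suos$oqqq
  rot[5] = uos$oqqqs
  rot[6] = os$oqqqsu
  rot[7] = s$oqqqsuo
  rot[8] = $oqqqsuos
Sorted (with $ < everything):
  sorted[0] = $oqqqsuos  (last char: 's')
  sorted[1] = oqqqsuos$  (last char: '$')
  sorted[2] = os$oqqqsu  (last char: 'u')
  sorted[3] = qqqsuos$o  (last char: 'o')
  sorted[4] = qqsuos$oq  (last char: 'q')
  sorted[5] = qsuos$oqq  (last char: 'q')
  sorted[6] = s$oqqqsuo  (last char: 'o')
  sorted[7] = suos$oqqq  (last char: 'q')
  sorted[8] = uos$oqqqs  (last char: 's')
Last column: s$uoqqoqs
Original string S is at sorted index 1

Answer: s$uoqqoqs
1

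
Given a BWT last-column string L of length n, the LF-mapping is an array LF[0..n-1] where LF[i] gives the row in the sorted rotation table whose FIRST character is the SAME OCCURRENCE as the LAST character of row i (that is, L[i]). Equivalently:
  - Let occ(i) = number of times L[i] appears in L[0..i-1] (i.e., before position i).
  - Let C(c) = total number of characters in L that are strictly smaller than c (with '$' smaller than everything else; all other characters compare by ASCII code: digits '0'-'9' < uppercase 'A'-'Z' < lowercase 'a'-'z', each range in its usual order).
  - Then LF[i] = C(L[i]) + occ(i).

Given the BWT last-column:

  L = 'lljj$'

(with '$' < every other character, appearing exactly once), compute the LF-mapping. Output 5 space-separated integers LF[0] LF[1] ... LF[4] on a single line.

Answer: 3 4 1 2 0

Derivation:
Char counts: '$':1, 'j':2, 'l':2
C (first-col start): C('$')=0, C('j')=1, C('l')=3
L[0]='l': occ=0, LF[0]=C('l')+0=3+0=3
L[1]='l': occ=1, LF[1]=C('l')+1=3+1=4
L[2]='j': occ=0, LF[2]=C('j')+0=1+0=1
L[3]='j': occ=1, LF[3]=C('j')+1=1+1=2
L[4]='$': occ=0, LF[4]=C('$')+0=0+0=0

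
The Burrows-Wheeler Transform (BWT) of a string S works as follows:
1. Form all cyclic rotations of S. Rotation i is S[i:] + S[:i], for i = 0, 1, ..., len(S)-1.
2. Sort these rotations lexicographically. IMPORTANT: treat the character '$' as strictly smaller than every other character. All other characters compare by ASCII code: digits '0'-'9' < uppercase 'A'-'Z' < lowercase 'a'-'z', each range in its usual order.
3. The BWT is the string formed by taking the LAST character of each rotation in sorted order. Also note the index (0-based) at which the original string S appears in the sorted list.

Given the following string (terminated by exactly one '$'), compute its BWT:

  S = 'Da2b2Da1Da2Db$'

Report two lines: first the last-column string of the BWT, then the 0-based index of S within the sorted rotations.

All 14 rotations (rotation i = S[i:]+S[:i]):
  rot[0] = Da2b2Da1Da2Db$
  rot[1] = a2b2Da1Da2Db$D
  rot[2] = 2b2Da1Da2Db$Da
  rot[3] = b2Da1Da2Db$Da2
  rot[4] = 2Da1Da2Db$Da2b
  rot[5] = Da1Da2Db$Da2b2
  rot[6] = a1Da2Db$Da2b2D
  rot[7] = 1Da2Db$Da2b2Da
  rot[8] = Da2Db$Da2b2Da1
  rot[9] = a2Db$Da2b2Da1D
  rot[10] = 2Db$Da2b2Da1Da
  rot[11] = Db$Da2b2Da1Da2
  rot[12] = b$Da2b2Da1Da2D
  rot[13] = $Da2b2Da1Da2Db
Sorted (with $ < everything):
  sorted[0] = $Da2b2Da1Da2Db  (last char: 'b')
  sorted[1] = 1Da2Db$Da2b2Da  (last char: 'a')
  sorted[2] = 2Da1Da2Db$Da2b  (last char: 'b')
  sorted[3] = 2Db$Da2b2Da1Da  (last char: 'a')
  sorted[4] = 2b2Da1Da2Db$Da  (last char: 'a')
  sorted[5] = Da1Da2Db$Da2b2  (last char: '2')
  sorted[6] = Da2Db$Da2b2Da1  (last char: '1')
  sorted[7] = Da2b2Da1Da2Db$  (last char: '$')
  sorted[8] = Db$Da2b2Da1Da2  (last char: '2')
  sorted[9] = a1Da2Db$Da2b2D  (last char: 'D')
  sorted[10] = a2Db$Da2b2Da1D  (last char: 'D')
  sorted[11] = a2b2Da1Da2Db$D  (last char: 'D')
  sorted[12] = b$Da2b2Da1Da2D  (last char: 'D')
  sorted[13] = b2Da1Da2Db$Da2  (last char: '2')
Last column: babaa21$2DDDD2
Original string S is at sorted index 7

Answer: babaa21$2DDDD2
7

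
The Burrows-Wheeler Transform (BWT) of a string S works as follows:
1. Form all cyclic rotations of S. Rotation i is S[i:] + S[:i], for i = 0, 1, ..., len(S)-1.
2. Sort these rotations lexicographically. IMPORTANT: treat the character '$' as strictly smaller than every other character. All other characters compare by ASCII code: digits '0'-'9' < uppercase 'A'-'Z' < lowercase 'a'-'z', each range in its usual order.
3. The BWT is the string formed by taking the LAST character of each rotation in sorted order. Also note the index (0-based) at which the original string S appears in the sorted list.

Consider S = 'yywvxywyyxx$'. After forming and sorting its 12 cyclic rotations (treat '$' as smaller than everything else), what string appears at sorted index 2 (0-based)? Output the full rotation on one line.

All 12 rotations (rotation i = S[i:]+S[:i]):
  rot[0] = yywvxywyyxx$
  rot[1] = ywvxywyyxx$y
  rot[2] = wvxywyyxx$yy
  rot[3] = vxywyyxx$yyw
  rot[4] = xywyyxx$yywv
  rot[5] = ywyyxx$yywvx
  rot[6] = wyyxx$yywvxy
  rot[7] = yyxx$yywvxyw
  rot[8] = yxx$yywvxywy
  rot[9] = xx$yywvxywyy
  rot[10] = x$yywvxywyyx
  rot[11] = $yywvxywyyxx
Sorted (with $ < everything):
  sorted[0] = $yywvxywyyxx
  sorted[1] = vxywyyxx$yyw
  sorted[2] = wvxywyyxx$yy
  sorted[3] = wyyxx$yywvxy
  sorted[4] = x$yywvxywyyx
  sorted[5] = xx$yywvxywyy
  sorted[6] = xywyyxx$yywv
  sorted[7] = ywvxywyyxx$y
  sorted[8] = ywyyxx$yywvx
  sorted[9] = yxx$yywvxywy
  sorted[10] = yywvxywyyxx$
  sorted[11] = yyxx$yywvxyw
sorted[2] = wvxywyyxx$yy

Answer: wvxywyyxx$yy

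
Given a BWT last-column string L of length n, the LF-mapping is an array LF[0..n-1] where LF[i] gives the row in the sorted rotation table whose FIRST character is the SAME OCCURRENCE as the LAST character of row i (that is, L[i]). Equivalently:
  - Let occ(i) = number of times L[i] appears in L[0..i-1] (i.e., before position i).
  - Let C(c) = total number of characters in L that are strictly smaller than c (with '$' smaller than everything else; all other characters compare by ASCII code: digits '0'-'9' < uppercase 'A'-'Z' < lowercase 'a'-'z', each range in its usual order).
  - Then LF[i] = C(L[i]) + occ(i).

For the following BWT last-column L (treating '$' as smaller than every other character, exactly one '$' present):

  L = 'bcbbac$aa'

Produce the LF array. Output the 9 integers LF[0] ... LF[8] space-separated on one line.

Char counts: '$':1, 'a':3, 'b':3, 'c':2
C (first-col start): C('$')=0, C('a')=1, C('b')=4, C('c')=7
L[0]='b': occ=0, LF[0]=C('b')+0=4+0=4
L[1]='c': occ=0, LF[1]=C('c')+0=7+0=7
L[2]='b': occ=1, LF[2]=C('b')+1=4+1=5
L[3]='b': occ=2, LF[3]=C('b')+2=4+2=6
L[4]='a': occ=0, LF[4]=C('a')+0=1+0=1
L[5]='c': occ=1, LF[5]=C('c')+1=7+1=8
L[6]='$': occ=0, LF[6]=C('$')+0=0+0=0
L[7]='a': occ=1, LF[7]=C('a')+1=1+1=2
L[8]='a': occ=2, LF[8]=C('a')+2=1+2=3

Answer: 4 7 5 6 1 8 0 2 3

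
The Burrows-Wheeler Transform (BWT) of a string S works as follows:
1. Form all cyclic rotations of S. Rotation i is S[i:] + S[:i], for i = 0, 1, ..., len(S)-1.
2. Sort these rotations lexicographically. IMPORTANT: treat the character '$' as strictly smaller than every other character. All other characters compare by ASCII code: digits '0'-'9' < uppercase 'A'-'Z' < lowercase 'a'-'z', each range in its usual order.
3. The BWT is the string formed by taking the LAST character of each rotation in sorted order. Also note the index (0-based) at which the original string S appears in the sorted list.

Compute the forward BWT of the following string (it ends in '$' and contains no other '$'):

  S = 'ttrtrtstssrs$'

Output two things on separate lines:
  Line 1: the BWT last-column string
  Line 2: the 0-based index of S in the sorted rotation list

Answer: ssttrstttrsr$
12

Derivation:
All 13 rotations (rotation i = S[i:]+S[:i]):
  rot[0] = ttrtrtstssrs$
  rot[1] = trtrtstssrs$t
  rot[2] = rtrtstssrs$tt
  rot[3] = trtstssrs$ttr
  rot[4] = rtstssrs$ttrt
  rot[5] = tstssrs$ttrtr
  rot[6] = stssrs$ttrtrt
  rot[7] = tssrs$ttrtrts
  rot[8] = ssrs$ttrtrtst
  rot[9] = srs$ttrtrtsts
  rot[10] = rs$ttrtrtstss
  rot[11] = s$ttrtrtstssr
  rot[12] = $ttrtrtstssrs
Sorted (with $ < everything):
  sorted[0] = $ttrtrtstssrs  (last char: 's')
  sorted[1] = rs$ttrtrtstss  (last char: 's')
  sorted[2] = rtrtstssrs$tt  (last char: 't')
  sorted[3] = rtstssrs$ttrt  (last char: 't')
  sorted[4] = s$ttrtrtstssr  (last char: 'r')
  sorted[5] = srs$ttrtrtsts  (last char: 's')
  sorted[6] = ssrs$ttrtrtst  (last char: 't')
  sorted[7] = stssrs$ttrtrt  (last char: 't')
  sorted[8] = trtrtstssrs$t  (last char: 't')
  sorted[9] = trtstssrs$ttr  (last char: 'r')
  sorted[10] = tssrs$ttrtrts  (last char: 's')
  sorted[11] = tstssrs$ttrtr  (last char: 'r')
  sorted[12] = ttrtrtstssrs$  (last char: '$')
Last column: ssttrstttrsr$
Original string S is at sorted index 12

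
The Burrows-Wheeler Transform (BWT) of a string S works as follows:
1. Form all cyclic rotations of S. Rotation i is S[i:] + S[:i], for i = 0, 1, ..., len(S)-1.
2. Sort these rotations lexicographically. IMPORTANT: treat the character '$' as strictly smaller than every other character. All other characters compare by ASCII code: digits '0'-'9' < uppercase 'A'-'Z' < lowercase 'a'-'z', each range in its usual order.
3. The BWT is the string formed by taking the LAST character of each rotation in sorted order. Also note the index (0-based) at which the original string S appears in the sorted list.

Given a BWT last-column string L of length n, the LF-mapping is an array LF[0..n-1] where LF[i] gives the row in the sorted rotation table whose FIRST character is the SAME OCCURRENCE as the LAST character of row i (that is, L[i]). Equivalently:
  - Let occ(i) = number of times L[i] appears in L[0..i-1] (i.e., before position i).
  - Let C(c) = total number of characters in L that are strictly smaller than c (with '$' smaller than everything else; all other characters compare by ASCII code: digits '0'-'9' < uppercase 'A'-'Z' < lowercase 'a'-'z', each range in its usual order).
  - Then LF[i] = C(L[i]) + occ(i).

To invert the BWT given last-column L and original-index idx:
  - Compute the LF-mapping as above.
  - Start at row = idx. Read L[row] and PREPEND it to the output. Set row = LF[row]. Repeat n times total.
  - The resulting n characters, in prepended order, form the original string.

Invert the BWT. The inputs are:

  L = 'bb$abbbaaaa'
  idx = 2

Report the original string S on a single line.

Answer: abaabababb$

Derivation:
LF mapping: 6 7 0 1 8 9 10 2 3 4 5
Walk LF starting at row 2, prepending L[row]:
  step 1: row=2, L[2]='$', prepend. Next row=LF[2]=0
  step 2: row=0, L[0]='b', prepend. Next row=LF[0]=6
  step 3: row=6, L[6]='b', prepend. Next row=LF[6]=10
  step 4: row=10, L[10]='a', prepend. Next row=LF[10]=5
  step 5: row=5, L[5]='b', prepend. Next row=LF[5]=9
  step 6: row=9, L[9]='a', prepend. Next row=LF[9]=4
  step 7: row=4, L[4]='b', prepend. Next row=LF[4]=8
  step 8: row=8, L[8]='a', prepend. Next row=LF[8]=3
  step 9: row=3, L[3]='a', prepend. Next row=LF[3]=1
  step 10: row=1, L[1]='b', prepend. Next row=LF[1]=7
  step 11: row=7, L[7]='a', prepend. Next row=LF[7]=2
Reversed output: abaabababb$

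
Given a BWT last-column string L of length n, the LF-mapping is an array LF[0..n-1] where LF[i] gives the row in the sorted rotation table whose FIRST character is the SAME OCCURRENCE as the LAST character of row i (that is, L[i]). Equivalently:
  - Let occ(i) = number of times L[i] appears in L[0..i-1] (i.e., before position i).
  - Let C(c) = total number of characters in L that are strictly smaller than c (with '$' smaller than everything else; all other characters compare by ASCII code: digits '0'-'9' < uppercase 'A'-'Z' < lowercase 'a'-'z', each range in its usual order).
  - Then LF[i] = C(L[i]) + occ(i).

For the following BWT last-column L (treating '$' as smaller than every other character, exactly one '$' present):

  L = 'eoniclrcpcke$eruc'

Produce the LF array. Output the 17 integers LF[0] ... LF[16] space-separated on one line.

Answer: 5 12 11 8 1 10 14 2 13 3 9 6 0 7 15 16 4

Derivation:
Char counts: '$':1, 'c':4, 'e':3, 'i':1, 'k':1, 'l':1, 'n':1, 'o':1, 'p':1, 'r':2, 'u':1
C (first-col start): C('$')=0, C('c')=1, C('e')=5, C('i')=8, C('k')=9, C('l')=10, C('n')=11, C('o')=12, C('p')=13, C('r')=14, C('u')=16
L[0]='e': occ=0, LF[0]=C('e')+0=5+0=5
L[1]='o': occ=0, LF[1]=C('o')+0=12+0=12
L[2]='n': occ=0, LF[2]=C('n')+0=11+0=11
L[3]='i': occ=0, LF[3]=C('i')+0=8+0=8
L[4]='c': occ=0, LF[4]=C('c')+0=1+0=1
L[5]='l': occ=0, LF[5]=C('l')+0=10+0=10
L[6]='r': occ=0, LF[6]=C('r')+0=14+0=14
L[7]='c': occ=1, LF[7]=C('c')+1=1+1=2
L[8]='p': occ=0, LF[8]=C('p')+0=13+0=13
L[9]='c': occ=2, LF[9]=C('c')+2=1+2=3
L[10]='k': occ=0, LF[10]=C('k')+0=9+0=9
L[11]='e': occ=1, LF[11]=C('e')+1=5+1=6
L[12]='$': occ=0, LF[12]=C('$')+0=0+0=0
L[13]='e': occ=2, LF[13]=C('e')+2=5+2=7
L[14]='r': occ=1, LF[14]=C('r')+1=14+1=15
L[15]='u': occ=0, LF[15]=C('u')+0=16+0=16
L[16]='c': occ=3, LF[16]=C('c')+3=1+3=4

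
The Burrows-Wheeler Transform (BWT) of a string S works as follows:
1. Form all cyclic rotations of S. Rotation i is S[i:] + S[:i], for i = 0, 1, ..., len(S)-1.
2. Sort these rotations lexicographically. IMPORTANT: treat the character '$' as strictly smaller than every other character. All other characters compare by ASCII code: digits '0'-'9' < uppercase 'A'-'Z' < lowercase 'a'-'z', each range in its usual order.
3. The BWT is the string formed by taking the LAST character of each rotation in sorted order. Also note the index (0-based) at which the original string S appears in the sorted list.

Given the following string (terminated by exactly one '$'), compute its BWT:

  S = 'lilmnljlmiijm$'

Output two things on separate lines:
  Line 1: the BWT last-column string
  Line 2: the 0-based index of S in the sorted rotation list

All 14 rotations (rotation i = S[i:]+S[:i]):
  rot[0] = lilmnljlmiijm$
  rot[1] = ilmnljlmiijm$l
  rot[2] = lmnljlmiijm$li
  rot[3] = mnljlmiijm$lil
  rot[4] = nljlmiijm$lilm
  rot[5] = ljlmiijm$lilmn
  rot[6] = jlmiijm$lilmnl
  rot[7] = lmiijm$lilmnlj
  rot[8] = miijm$lilmnljl
  rot[9] = iijm$lilmnljlm
  rot[10] = ijm$lilmnljlmi
  rot[11] = jm$lilmnljlmii
  rot[12] = m$lilmnljlmiij
  rot[13] = $lilmnljlmiijm
Sorted (with $ < everything):
  sorted[0] = $lilmnljlmiijm  (last char: 'm')
  sorted[1] = iijm$lilmnljlm  (last char: 'm')
  sorted[2] = ijm$lilmnljlmi  (last char: 'i')
  sorted[3] = ilmnljlmiijm$l  (last char: 'l')
  sorted[4] = jlmiijm$lilmnl  (last char: 'l')
  sorted[5] = jm$lilmnljlmii  (last char: 'i')
  sorted[6] = lilmnljlmiijm$  (last char: '$')
  sorted[7] = ljlmiijm$lilmn  (last char: 'n')
  sorted[8] = lmiijm$lilmnlj  (last char: 'j')
  sorted[9] = lmnljlmiijm$li  (last char: 'i')
  sorted[10] = m$lilmnljlmiij  (last char: 'j')
  sorted[11] = miijm$lilmnljl  (last char: 'l')
  sorted[12] = mnljlmiijm$lil  (last char: 'l')
  sorted[13] = nljlmiijm$lilm  (last char: 'm')
Last column: mmilli$njijllm
Original string S is at sorted index 6

Answer: mmilli$njijllm
6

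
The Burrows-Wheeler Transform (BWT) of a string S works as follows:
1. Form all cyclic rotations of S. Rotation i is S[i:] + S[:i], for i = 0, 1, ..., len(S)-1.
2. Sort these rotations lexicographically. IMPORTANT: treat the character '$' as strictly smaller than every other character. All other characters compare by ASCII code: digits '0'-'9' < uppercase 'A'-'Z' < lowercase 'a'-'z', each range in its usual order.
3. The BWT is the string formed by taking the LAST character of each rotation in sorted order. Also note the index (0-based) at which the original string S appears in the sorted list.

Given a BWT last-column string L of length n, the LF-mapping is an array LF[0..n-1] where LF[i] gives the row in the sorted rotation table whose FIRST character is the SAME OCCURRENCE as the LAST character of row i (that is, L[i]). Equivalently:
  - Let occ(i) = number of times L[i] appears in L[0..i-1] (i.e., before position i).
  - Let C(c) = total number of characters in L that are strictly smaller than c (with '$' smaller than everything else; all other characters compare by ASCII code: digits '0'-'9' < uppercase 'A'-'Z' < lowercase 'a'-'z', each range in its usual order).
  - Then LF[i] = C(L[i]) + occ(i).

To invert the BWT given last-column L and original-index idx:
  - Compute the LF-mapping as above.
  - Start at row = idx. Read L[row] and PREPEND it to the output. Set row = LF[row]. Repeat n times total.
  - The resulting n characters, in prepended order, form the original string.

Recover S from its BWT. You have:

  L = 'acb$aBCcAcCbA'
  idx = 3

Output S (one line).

LF mapping: 6 10 8 0 7 3 4 11 1 12 5 9 2
Walk LF starting at row 3, prepending L[row]:
  step 1: row=3, L[3]='$', prepend. Next row=LF[3]=0
  step 2: row=0, L[0]='a', prepend. Next row=LF[0]=6
  step 3: row=6, L[6]='C', prepend. Next row=LF[6]=4
  step 4: row=4, L[4]='a', prepend. Next row=LF[4]=7
  step 5: row=7, L[7]='c', prepend. Next row=LF[7]=11
  step 6: row=11, L[11]='b', prepend. Next row=LF[11]=9
  step 7: row=9, L[9]='c', prepend. Next row=LF[9]=12
  step 8: row=12, L[12]='A', prepend. Next row=LF[12]=2
  step 9: row=2, L[2]='b', prepend. Next row=LF[2]=8
  step 10: row=8, L[8]='A', prepend. Next row=LF[8]=1
  step 11: row=1, L[1]='c', prepend. Next row=LF[1]=10
  step 12: row=10, L[10]='C', prepend. Next row=LF[10]=5
  step 13: row=5, L[5]='B', prepend. Next row=LF[5]=3
Reversed output: BCcAbAcbcaCa$

Answer: BCcAbAcbcaCa$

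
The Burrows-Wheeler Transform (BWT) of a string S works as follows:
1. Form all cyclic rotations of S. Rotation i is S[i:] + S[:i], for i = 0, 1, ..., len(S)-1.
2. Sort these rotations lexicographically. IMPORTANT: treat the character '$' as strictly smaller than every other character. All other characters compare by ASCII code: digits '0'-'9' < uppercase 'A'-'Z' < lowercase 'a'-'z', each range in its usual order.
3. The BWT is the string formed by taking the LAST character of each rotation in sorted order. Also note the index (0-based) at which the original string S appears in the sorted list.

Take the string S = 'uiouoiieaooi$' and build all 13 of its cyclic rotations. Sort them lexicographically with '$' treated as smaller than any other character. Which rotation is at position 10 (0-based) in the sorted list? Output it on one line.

All 13 rotations (rotation i = S[i:]+S[:i]):
  rot[0] = uiouoiieaooi$
  rot[1] = iouoiieaooi$u
  rot[2] = ouoiieaooi$ui
  rot[3] = uoiieaooi$uio
  rot[4] = oiieaooi$uiou
  rot[5] = iieaooi$uiouo
  rot[6] = ieaooi$uiouoi
  rot[7] = eaooi$uiouoii
  rot[8] = aooi$uiouoiie
  rot[9] = ooi$uiouoiiea
  rot[10] = oi$uiouoiieao
  rot[11] = i$uiouoiieaoo
  rot[12] = $uiouoiieaooi
Sorted (with $ < everything):
  sorted[0] = $uiouoiieaooi
  sorted[1] = aooi$uiouoiie
  sorted[2] = eaooi$uiouoii
  sorted[3] = i$uiouoiieaoo
  sorted[4] = ieaooi$uiouoi
  sorted[5] = iieaooi$uiouo
  sorted[6] = iouoiieaooi$u
  sorted[7] = oi$uiouoiieao
  sorted[8] = oiieaooi$uiou
  sorted[9] = ooi$uiouoiiea
  sorted[10] = ouoiieaooi$ui
  sorted[11] = uiouoiieaooi$
  sorted[12] = uoiieaooi$uio
sorted[10] = ouoiieaooi$ui

Answer: ouoiieaooi$ui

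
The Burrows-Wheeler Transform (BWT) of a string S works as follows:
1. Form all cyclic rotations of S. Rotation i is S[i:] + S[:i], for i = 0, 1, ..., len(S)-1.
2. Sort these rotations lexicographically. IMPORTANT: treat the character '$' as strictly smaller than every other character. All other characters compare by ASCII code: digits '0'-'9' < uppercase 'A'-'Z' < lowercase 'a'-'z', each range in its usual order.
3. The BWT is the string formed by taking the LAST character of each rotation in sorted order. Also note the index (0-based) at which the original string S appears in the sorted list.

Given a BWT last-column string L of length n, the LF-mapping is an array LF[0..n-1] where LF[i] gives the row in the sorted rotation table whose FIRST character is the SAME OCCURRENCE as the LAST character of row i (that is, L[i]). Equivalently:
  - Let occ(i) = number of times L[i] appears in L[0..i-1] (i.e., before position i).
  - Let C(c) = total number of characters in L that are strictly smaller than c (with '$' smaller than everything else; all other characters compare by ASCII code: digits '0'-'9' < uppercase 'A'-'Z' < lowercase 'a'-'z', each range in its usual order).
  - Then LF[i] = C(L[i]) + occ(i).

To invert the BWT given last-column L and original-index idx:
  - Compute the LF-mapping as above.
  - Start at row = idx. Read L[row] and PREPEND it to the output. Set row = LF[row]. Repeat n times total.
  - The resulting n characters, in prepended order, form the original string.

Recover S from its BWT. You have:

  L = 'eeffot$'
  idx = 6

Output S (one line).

Answer: toffee$

Derivation:
LF mapping: 1 2 3 4 5 6 0
Walk LF starting at row 6, prepending L[row]:
  step 1: row=6, L[6]='$', prepend. Next row=LF[6]=0
  step 2: row=0, L[0]='e', prepend. Next row=LF[0]=1
  step 3: row=1, L[1]='e', prepend. Next row=LF[1]=2
  step 4: row=2, L[2]='f', prepend. Next row=LF[2]=3
  step 5: row=3, L[3]='f', prepend. Next row=LF[3]=4
  step 6: row=4, L[4]='o', prepend. Next row=LF[4]=5
  step 7: row=5, L[5]='t', prepend. Next row=LF[5]=6
Reversed output: toffee$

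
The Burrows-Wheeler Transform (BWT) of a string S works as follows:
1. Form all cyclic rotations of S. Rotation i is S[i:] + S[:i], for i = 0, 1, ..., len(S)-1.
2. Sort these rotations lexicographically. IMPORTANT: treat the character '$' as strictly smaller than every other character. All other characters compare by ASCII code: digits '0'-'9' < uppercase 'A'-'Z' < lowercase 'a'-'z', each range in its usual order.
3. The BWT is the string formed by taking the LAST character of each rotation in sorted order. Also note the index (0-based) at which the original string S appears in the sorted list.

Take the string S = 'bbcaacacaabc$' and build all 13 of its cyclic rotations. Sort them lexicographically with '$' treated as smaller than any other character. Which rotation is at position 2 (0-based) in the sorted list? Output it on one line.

All 13 rotations (rotation i = S[i:]+S[:i]):
  rot[0] = bbcaacacaabc$
  rot[1] = bcaacacaabc$b
  rot[2] = caacacaabc$bb
  rot[3] = aacacaabc$bbc
  rot[4] = acacaabc$bbca
  rot[5] = cacaabc$bbcaa
  rot[6] = acaabc$bbcaac
  rot[7] = caabc$bbcaaca
  rot[8] = aabc$bbcaacac
  rot[9] = abc$bbcaacaca
  rot[10] = bc$bbcaacacaa
  rot[11] = c$bbcaacacaab
  rot[12] = $bbcaacacaabc
Sorted (with $ < everything):
  sorted[0] = $bbcaacacaabc
  sorted[1] = aabc$bbcaacac
  sorted[2] = aacacaabc$bbc
  sorted[3] = abc$bbcaacaca
  sorted[4] = acaabc$bbcaac
  sorted[5] = acacaabc$bbca
  sorted[6] = bbcaacacaabc$
  sorted[7] = bc$bbcaacacaa
  sorted[8] = bcaacacaabc$b
  sorted[9] = c$bbcaacacaab
  sorted[10] = caabc$bbcaaca
  sorted[11] = caacacaabc$bb
  sorted[12] = cacaabc$bbcaa
sorted[2] = aacacaabc$bbc

Answer: aacacaabc$bbc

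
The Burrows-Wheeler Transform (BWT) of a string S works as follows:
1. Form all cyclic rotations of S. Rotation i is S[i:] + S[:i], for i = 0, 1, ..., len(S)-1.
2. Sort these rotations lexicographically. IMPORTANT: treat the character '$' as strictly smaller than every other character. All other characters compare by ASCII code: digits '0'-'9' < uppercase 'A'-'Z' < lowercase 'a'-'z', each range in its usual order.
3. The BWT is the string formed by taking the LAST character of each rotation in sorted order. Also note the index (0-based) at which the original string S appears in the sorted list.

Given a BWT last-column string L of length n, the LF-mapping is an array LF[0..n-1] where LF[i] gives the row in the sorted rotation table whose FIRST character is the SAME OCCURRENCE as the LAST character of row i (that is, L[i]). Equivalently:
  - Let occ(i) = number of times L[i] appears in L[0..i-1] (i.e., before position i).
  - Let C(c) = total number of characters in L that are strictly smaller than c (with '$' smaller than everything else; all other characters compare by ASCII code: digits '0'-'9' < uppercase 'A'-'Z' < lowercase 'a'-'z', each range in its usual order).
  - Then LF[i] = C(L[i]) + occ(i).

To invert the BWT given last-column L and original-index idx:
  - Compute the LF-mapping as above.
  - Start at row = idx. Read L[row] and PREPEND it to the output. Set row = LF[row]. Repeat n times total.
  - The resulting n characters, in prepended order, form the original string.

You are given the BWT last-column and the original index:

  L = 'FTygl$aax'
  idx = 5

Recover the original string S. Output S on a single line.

LF mapping: 1 2 8 5 6 0 3 4 7
Walk LF starting at row 5, prepending L[row]:
  step 1: row=5, L[5]='$', prepend. Next row=LF[5]=0
  step 2: row=0, L[0]='F', prepend. Next row=LF[0]=1
  step 3: row=1, L[1]='T', prepend. Next row=LF[1]=2
  step 4: row=2, L[2]='y', prepend. Next row=LF[2]=8
  step 5: row=8, L[8]='x', prepend. Next row=LF[8]=7
  step 6: row=7, L[7]='a', prepend. Next row=LF[7]=4
  step 7: row=4, L[4]='l', prepend. Next row=LF[4]=6
  step 8: row=6, L[6]='a', prepend. Next row=LF[6]=3
  step 9: row=3, L[3]='g', prepend. Next row=LF[3]=5
Reversed output: galaxyTF$

Answer: galaxyTF$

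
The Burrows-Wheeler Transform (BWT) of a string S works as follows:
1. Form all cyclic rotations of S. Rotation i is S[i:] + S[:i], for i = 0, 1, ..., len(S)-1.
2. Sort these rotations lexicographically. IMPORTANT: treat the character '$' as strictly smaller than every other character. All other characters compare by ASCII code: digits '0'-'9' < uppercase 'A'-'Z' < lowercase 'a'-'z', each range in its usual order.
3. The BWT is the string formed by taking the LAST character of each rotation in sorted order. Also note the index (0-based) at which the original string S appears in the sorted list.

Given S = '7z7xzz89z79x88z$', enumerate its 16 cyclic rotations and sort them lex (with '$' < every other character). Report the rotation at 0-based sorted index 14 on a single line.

All 16 rotations (rotation i = S[i:]+S[:i]):
  rot[0] = 7z7xzz89z79x88z$
  rot[1] = z7xzz89z79x88z$7
  rot[2] = 7xzz89z79x88z$7z
  rot[3] = xzz89z79x88z$7z7
  rot[4] = zz89z79x88z$7z7x
  rot[5] = z89z79x88z$7z7xz
  rot[6] = 89z79x88z$7z7xzz
  rot[7] = 9z79x88z$7z7xzz8
  rot[8] = z79x88z$7z7xzz89
  rot[9] = 79x88z$7z7xzz89z
  rot[10] = 9x88z$7z7xzz89z7
  rot[11] = x88z$7z7xzz89z79
  rot[12] = 88z$7z7xzz89z79x
  rot[13] = 8z$7z7xzz89z79x8
  rot[14] = z$7z7xzz89z79x88
  rot[15] = $7z7xzz89z79x88z
Sorted (with $ < everything):
  sorted[0] = $7z7xzz89z79x88z
  sorted[1] = 79x88z$7z7xzz89z
  sorted[2] = 7xzz89z79x88z$7z
  sorted[3] = 7z7xzz89z79x88z$
  sorted[4] = 88z$7z7xzz89z79x
  sorted[5] = 89z79x88z$7z7xzz
  sorted[6] = 8z$7z7xzz89z79x8
  sorted[7] = 9x88z$7z7xzz89z7
  sorted[8] = 9z79x88z$7z7xzz8
  sorted[9] = x88z$7z7xzz89z79
  sorted[10] = xzz89z79x88z$7z7
  sorted[11] = z$7z7xzz89z79x88
  sorted[12] = z79x88z$7z7xzz89
  sorted[13] = z7xzz89z79x88z$7
  sorted[14] = z89z79x88z$7z7xz
  sorted[15] = zz89z79x88z$7z7x
sorted[14] = z89z79x88z$7z7xz

Answer: z89z79x88z$7z7xz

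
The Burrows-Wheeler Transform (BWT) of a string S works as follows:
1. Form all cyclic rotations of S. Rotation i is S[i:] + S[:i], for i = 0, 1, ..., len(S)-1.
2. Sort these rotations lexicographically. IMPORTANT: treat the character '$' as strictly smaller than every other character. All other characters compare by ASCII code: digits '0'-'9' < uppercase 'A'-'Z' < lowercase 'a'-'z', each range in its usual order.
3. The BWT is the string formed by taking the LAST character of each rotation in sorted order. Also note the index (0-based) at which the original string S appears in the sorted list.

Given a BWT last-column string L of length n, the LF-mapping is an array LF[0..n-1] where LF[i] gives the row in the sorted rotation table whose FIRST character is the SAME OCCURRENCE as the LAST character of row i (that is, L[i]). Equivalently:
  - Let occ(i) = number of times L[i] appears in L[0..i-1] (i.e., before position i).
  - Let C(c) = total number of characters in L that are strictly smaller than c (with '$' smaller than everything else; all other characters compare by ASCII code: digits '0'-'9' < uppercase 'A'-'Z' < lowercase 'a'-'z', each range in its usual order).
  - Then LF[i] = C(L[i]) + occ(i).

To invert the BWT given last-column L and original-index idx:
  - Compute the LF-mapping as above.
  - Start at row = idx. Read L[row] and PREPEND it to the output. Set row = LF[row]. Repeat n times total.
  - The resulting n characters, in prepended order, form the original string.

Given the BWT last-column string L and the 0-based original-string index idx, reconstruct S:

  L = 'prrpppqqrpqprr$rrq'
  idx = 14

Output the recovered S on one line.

Answer: rrppppqqrrrrqqprp$

Derivation:
LF mapping: 1 11 12 2 3 4 7 8 13 5 9 6 14 15 0 16 17 10
Walk LF starting at row 14, prepending L[row]:
  step 1: row=14, L[14]='$', prepend. Next row=LF[14]=0
  step 2: row=0, L[0]='p', prepend. Next row=LF[0]=1
  step 3: row=1, L[1]='r', prepend. Next row=LF[1]=11
  step 4: row=11, L[11]='p', prepend. Next row=LF[11]=6
  step 5: row=6, L[6]='q', prepend. Next row=LF[6]=7
  step 6: row=7, L[7]='q', prepend. Next row=LF[7]=8
  step 7: row=8, L[8]='r', prepend. Next row=LF[8]=13
  step 8: row=13, L[13]='r', prepend. Next row=LF[13]=15
  step 9: row=15, L[15]='r', prepend. Next row=LF[15]=16
  step 10: row=16, L[16]='r', prepend. Next row=LF[16]=17
  step 11: row=17, L[17]='q', prepend. Next row=LF[17]=10
  step 12: row=10, L[10]='q', prepend. Next row=LF[10]=9
  step 13: row=9, L[9]='p', prepend. Next row=LF[9]=5
  step 14: row=5, L[5]='p', prepend. Next row=LF[5]=4
  step 15: row=4, L[4]='p', prepend. Next row=LF[4]=3
  step 16: row=3, L[3]='p', prepend. Next row=LF[3]=2
  step 17: row=2, L[2]='r', prepend. Next row=LF[2]=12
  step 18: row=12, L[12]='r', prepend. Next row=LF[12]=14
Reversed output: rrppppqqrrrrqqprp$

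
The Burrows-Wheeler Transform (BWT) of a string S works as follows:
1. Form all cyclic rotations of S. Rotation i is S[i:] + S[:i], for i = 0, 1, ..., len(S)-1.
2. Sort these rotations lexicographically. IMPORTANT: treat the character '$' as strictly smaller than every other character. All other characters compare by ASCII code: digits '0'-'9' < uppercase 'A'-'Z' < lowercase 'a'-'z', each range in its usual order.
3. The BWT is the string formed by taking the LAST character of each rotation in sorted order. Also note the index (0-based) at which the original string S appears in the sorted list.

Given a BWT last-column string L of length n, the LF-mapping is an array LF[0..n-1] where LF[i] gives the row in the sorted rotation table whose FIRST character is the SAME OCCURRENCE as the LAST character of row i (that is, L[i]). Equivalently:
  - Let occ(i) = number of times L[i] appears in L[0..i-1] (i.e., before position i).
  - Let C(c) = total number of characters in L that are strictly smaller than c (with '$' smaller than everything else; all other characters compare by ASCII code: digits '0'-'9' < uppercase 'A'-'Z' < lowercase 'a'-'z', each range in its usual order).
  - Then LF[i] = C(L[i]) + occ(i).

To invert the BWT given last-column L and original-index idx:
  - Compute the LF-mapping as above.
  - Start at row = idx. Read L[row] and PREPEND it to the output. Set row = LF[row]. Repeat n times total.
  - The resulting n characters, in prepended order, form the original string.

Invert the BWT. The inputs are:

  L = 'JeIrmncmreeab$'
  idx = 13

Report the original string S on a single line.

Answer: remembranceIJ$

Derivation:
LF mapping: 2 6 1 12 9 11 5 10 13 7 8 3 4 0
Walk LF starting at row 13, prepending L[row]:
  step 1: row=13, L[13]='$', prepend. Next row=LF[13]=0
  step 2: row=0, L[0]='J', prepend. Next row=LF[0]=2
  step 3: row=2, L[2]='I', prepend. Next row=LF[2]=1
  step 4: row=1, L[1]='e', prepend. Next row=LF[1]=6
  step 5: row=6, L[6]='c', prepend. Next row=LF[6]=5
  step 6: row=5, L[5]='n', prepend. Next row=LF[5]=11
  step 7: row=11, L[11]='a', prepend. Next row=LF[11]=3
  step 8: row=3, L[3]='r', prepend. Next row=LF[3]=12
  step 9: row=12, L[12]='b', prepend. Next row=LF[12]=4
  step 10: row=4, L[4]='m', prepend. Next row=LF[4]=9
  step 11: row=9, L[9]='e', prepend. Next row=LF[9]=7
  step 12: row=7, L[7]='m', prepend. Next row=LF[7]=10
  step 13: row=10, L[10]='e', prepend. Next row=LF[10]=8
  step 14: row=8, L[8]='r', prepend. Next row=LF[8]=13
Reversed output: remembranceIJ$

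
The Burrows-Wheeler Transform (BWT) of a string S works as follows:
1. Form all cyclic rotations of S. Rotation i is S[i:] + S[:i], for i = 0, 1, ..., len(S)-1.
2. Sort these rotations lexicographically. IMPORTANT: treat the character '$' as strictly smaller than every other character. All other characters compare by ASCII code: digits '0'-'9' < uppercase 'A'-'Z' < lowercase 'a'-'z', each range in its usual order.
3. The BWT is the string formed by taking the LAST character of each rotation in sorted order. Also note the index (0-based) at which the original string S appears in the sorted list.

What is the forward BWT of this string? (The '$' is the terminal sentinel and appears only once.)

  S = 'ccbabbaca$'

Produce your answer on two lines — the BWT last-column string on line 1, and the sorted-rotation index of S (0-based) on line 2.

All 10 rotations (rotation i = S[i:]+S[:i]):
  rot[0] = ccbabbaca$
  rot[1] = cbabbaca$c
  rot[2] = babbaca$cc
  rot[3] = abbaca$ccb
  rot[4] = bbaca$ccba
  rot[5] = baca$ccbab
  rot[6] = aca$ccbabb
  rot[7] = ca$ccbabba
  rot[8] = a$ccbabbac
  rot[9] = $ccbabbaca
Sorted (with $ < everything):
  sorted[0] = $ccbabbaca  (last char: 'a')
  sorted[1] = a$ccbabbac  (last char: 'c')
  sorted[2] = abbaca$ccb  (last char: 'b')
  sorted[3] = aca$ccbabb  (last char: 'b')
  sorted[4] = babbaca$cc  (last char: 'c')
  sorted[5] = baca$ccbab  (last char: 'b')
  sorted[6] = bbaca$ccba  (last char: 'a')
  sorted[7] = ca$ccbabba  (last char: 'a')
  sorted[8] = cbabbaca$c  (last char: 'c')
  sorted[9] = ccbabbaca$  (last char: '$')
Last column: acbbcbaac$
Original string S is at sorted index 9

Answer: acbbcbaac$
9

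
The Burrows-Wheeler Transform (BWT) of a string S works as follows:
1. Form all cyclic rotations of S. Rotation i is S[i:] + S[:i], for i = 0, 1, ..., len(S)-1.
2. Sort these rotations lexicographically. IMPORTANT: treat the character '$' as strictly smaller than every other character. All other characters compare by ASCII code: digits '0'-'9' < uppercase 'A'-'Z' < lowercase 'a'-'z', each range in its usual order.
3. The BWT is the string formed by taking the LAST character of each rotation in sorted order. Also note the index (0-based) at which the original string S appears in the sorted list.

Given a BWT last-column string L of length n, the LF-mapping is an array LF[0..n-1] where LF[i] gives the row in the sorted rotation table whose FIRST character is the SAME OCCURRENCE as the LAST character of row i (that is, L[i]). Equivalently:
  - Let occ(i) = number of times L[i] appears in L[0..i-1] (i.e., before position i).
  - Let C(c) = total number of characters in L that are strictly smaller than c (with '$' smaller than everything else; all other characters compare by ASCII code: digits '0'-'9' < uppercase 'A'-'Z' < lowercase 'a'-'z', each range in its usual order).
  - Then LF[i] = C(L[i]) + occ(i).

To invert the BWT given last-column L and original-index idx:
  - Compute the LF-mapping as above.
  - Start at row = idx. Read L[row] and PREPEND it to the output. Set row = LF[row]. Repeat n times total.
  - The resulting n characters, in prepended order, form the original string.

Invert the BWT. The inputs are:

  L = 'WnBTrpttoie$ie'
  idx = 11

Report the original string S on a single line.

Answer: repetitionBTW$

Derivation:
LF mapping: 3 8 1 2 11 10 12 13 9 6 4 0 7 5
Walk LF starting at row 11, prepending L[row]:
  step 1: row=11, L[11]='$', prepend. Next row=LF[11]=0
  step 2: row=0, L[0]='W', prepend. Next row=LF[0]=3
  step 3: row=3, L[3]='T', prepend. Next row=LF[3]=2
  step 4: row=2, L[2]='B', prepend. Next row=LF[2]=1
  step 5: row=1, L[1]='n', prepend. Next row=LF[1]=8
  step 6: row=8, L[8]='o', prepend. Next row=LF[8]=9
  step 7: row=9, L[9]='i', prepend. Next row=LF[9]=6
  step 8: row=6, L[6]='t', prepend. Next row=LF[6]=12
  step 9: row=12, L[12]='i', prepend. Next row=LF[12]=7
  step 10: row=7, L[7]='t', prepend. Next row=LF[7]=13
  step 11: row=13, L[13]='e', prepend. Next row=LF[13]=5
  step 12: row=5, L[5]='p', prepend. Next row=LF[5]=10
  step 13: row=10, L[10]='e', prepend. Next row=LF[10]=4
  step 14: row=4, L[4]='r', prepend. Next row=LF[4]=11
Reversed output: repetitionBTW$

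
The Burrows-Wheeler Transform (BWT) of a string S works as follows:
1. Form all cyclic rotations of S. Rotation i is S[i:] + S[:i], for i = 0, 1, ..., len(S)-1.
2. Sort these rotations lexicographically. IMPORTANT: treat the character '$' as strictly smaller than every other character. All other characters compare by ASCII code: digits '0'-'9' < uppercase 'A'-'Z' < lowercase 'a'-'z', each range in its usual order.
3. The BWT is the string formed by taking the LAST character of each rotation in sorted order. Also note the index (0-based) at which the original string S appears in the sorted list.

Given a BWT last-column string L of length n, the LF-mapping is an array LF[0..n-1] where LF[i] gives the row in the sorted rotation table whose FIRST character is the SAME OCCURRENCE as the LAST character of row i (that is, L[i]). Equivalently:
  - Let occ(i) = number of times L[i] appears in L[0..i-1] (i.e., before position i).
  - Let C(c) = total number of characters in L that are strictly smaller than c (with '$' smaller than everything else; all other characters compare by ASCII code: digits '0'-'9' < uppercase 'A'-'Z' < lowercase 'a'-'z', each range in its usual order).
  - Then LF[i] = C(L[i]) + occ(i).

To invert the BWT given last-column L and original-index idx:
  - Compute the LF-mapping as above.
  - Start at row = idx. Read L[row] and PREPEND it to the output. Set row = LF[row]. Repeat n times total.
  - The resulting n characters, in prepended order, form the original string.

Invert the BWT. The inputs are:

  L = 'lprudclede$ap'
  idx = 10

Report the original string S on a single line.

LF mapping: 7 9 11 12 3 2 8 5 4 6 0 1 10
Walk LF starting at row 10, prepending L[row]:
  step 1: row=10, L[10]='$', prepend. Next row=LF[10]=0
  step 2: row=0, L[0]='l', prepend. Next row=LF[0]=7
  step 3: row=7, L[7]='e', prepend. Next row=LF[7]=5
  step 4: row=5, L[5]='c', prepend. Next row=LF[5]=2
  step 5: row=2, L[2]='r', prepend. Next row=LF[2]=11
  step 6: row=11, L[11]='a', prepend. Next row=LF[11]=1
  step 7: row=1, L[1]='p', prepend. Next row=LF[1]=9
  step 8: row=9, L[9]='e', prepend. Next row=LF[9]=6
  step 9: row=6, L[6]='l', prepend. Next row=LF[6]=8
  step 10: row=8, L[8]='d', prepend. Next row=LF[8]=4
  step 11: row=4, L[4]='d', prepend. Next row=LF[4]=3
  step 12: row=3, L[3]='u', prepend. Next row=LF[3]=12
  step 13: row=12, L[12]='p', prepend. Next row=LF[12]=10
Reversed output: puddleparcel$

Answer: puddleparcel$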